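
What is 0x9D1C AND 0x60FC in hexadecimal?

AND each hex digit independently (no carries):
  9&6=0, D&0=0, 1&F=1, C&C=C

0x001C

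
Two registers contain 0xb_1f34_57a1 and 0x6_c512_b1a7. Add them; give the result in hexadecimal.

0x11e4470948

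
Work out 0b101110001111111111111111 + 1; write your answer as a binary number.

The trailing 16 digits are 1 (max in base 2), so adding 1 cascades: they roll to 0 and the next digit up increments.

0b101110010000000000000000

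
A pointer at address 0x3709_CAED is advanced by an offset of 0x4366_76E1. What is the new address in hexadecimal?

Add column by column in base 16, right to left:
  D+1 = E
  E+E = C carry 1
  A+6+1 = 1 carry 1
  C+7+1 = 4 carry 1
  9+6+1 = 0 carry 1
  0+6+1 = 7
  7+3 = A
  3+4 = 7

0x7A7041CE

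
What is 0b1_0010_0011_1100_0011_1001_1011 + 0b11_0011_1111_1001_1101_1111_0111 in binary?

0b100011000110110000110010010

Add column by column in base 2, right to left:
  1+1 = 0 carry 1
  1+1+1 = 1 carry 1
  0+1+1 = 0 carry 1
  1+0+1 = 0 carry 1
  1+1+1 = 1 carry 1
  0+1+1 = 0 carry 1
  0+1+1 = 0 carry 1
  1+1+1 = 1 carry 1
  1+1+1 = 1 carry 1
  1+0+1 = 0 carry 1
  0+1+1 = 0 carry 1
  0+1+1 = 0 carry 1
  0+1+1 = 0 carry 1
  0+0+1 = 1
  1+0 = 1
  1+1 = 0 carry 1
  1+1+1 = 1 carry 1
  1+1+1 = 1 carry 1
  0+1+1 = 0 carry 1
  0+1+1 = 0 carry 1
  0+1+1 = 0 carry 1
  1+1+1 = 1 carry 1
  0+0+1 = 1
  0+0 = 0
  1+1 = 0 carry 1
  0+1+1 = 0 carry 1
  final carry 1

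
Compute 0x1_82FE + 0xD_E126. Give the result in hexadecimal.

Add column by column in base 16, right to left:
  E+6 = 4 carry 1
  F+2+1 = 2 carry 1
  2+1+1 = 4
  8+E = 6 carry 1
  1+D+1 = F

0xF6424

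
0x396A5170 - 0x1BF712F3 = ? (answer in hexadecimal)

0x1D733E7D

Subtract column by column in base 16:
  0-3 → D (borrow)
  7-F-1 → 7 (borrow)
  1-2-1 → E (borrow)
  5-1-1 → 3
  A-7 → 3
  6-F → 7 (borrow)
  9-B-1 → D (borrow)
  3-1-1 → 1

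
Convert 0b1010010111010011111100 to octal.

0o12272374

Group the bits in threes: 001 010 010 111 010 011 111 100 → 12272374.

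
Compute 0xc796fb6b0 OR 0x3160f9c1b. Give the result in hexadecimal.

OR each hex digit independently (no carries):
  c|3=f, 7|1=7, 9|6=f, 6|0=6, f|f=f, b|9=b, 6|c=e, b|1=b, 0|b=b

0xf7f6fbebb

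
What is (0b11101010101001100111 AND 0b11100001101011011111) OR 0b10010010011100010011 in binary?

0b11101010101001100111 AND 0b11100001101011011111 = 0b11100000101001000111.
Then OR with 0b10010010011100010011.

0b11110010111101010111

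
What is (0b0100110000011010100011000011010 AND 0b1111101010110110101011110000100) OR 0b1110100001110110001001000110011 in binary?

0b1110100001110110101011000110011

0b0100110000011010100011000011010 AND 0b1111101010110110101011110000100 = 0b0100100000010010100011000000000.
Then OR with 0b1110100001110110001001000110011.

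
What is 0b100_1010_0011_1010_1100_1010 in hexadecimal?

0x4a3aca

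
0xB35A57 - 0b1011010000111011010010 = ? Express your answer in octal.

0o41445605

0xB35A57 = 0o54655127 in octal.
0b1011010000111011010010 = 0o13207322 in octal.
Subtract column by column in base 8:
  7-2 → 5
  2-2 → 0
  1-3 → 6 (borrow)
  5-7-1 → 5 (borrow)
  5-0-1 → 4
  6-2 → 4
  4-3 → 1
  5-1 → 4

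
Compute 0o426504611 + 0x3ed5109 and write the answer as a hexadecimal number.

0x847da92

0o426504611 = 0x45a8989 in hexadecimal.
Add column by column in base 16, right to left:
  9+9 = 2 carry 1
  8+0+1 = 9
  9+1 = a
  8+5 = d
  a+d = 7 carry 1
  5+e+1 = 4 carry 1
  4+3+1 = 8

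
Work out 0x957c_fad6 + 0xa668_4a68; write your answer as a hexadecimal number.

Add column by column in base 16, right to left:
  6+8 = e
  d+6 = 3 carry 1
  a+a+1 = 5 carry 1
  f+4+1 = 4 carry 1
  c+8+1 = 5 carry 1
  7+6+1 = e
  5+6 = b
  9+a = 3 carry 1
  final carry 1

0x13be5453e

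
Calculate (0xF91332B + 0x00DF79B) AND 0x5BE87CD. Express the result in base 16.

0x59E02C4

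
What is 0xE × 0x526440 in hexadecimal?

0x4817B80

Multiply each base-16 digit by 14, carrying:
  0×14 = 0 → write 0
  4×14 = 56 → write 8 carry 3
  4×14+3 = 59 → write B carry 3
  6×14+3 = 87 → write 7 carry 5
  2×14+5 = 33 → write 1 carry 2
  5×14+2 = 72 → write 8 carry 4
  remaining carry: 4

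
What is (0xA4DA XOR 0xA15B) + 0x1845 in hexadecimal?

First 0xA4DA XOR 0xA15B = 0x0581.
Add column by column in base 16, right to left:
  1+5 = 6
  8+4 = C
  5+8 = D
  0+1 = 1

0x1DC6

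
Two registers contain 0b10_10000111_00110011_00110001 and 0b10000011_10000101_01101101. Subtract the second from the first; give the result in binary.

Subtract column by column in base 2:
  1-1 → 0
  0-0 → 0
  0-1 → 1 (borrow)
  0-1-1 → 0 (borrow)
  1-0-1 → 0
  1-1 → 0
  0-1 → 1 (borrow)
  0-0-1 → 1 (borrow)
  1-1-1 → 1 (borrow)
  1-0-1 → 0
  0-1 → 1 (borrow)
  0-0-1 → 1 (borrow)
  1-0-1 → 0
  1-0 → 1
  0-0 → 0
  0-1 → 1 (borrow)
  1-1-1 → 1 (borrow)
  1-1-1 → 1 (borrow)
  1-0-1 → 0
  0-0 → 0
  0-0 → 0
  0-0 → 0
  0-0 → 0
  1-1 → 0
  0-0 → 0
  1-0 → 1

0b10000000111010110111000100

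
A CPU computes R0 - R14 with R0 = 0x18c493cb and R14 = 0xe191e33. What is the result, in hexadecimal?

0xaab7598

Subtract column by column in base 16:
  b-3 → 8
  c-3 → 9
  3-e → 5 (borrow)
  9-1-1 → 7
  4-9 → b (borrow)
  c-1-1 → a
  8-e → a (borrow)
  1-0-1 → 0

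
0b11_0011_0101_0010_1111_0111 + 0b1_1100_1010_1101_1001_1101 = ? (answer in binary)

0b10100000000000010010100

Add column by column in base 2, right to left:
  1+1 = 0 carry 1
  1+0+1 = 0 carry 1
  1+1+1 = 1 carry 1
  0+1+1 = 0 carry 1
  1+1+1 = 1 carry 1
  1+0+1 = 0 carry 1
  1+0+1 = 0 carry 1
  1+1+1 = 1 carry 1
  0+1+1 = 0 carry 1
  1+0+1 = 0 carry 1
  0+1+1 = 0 carry 1
  0+1+1 = 0 carry 1
  1+0+1 = 0 carry 1
  0+1+1 = 0 carry 1
  1+0+1 = 0 carry 1
  0+1+1 = 0 carry 1
  1+0+1 = 0 carry 1
  1+0+1 = 0 carry 1
  0+1+1 = 0 carry 1
  0+1+1 = 0 carry 1
  1+1+1 = 1 carry 1
  1+0+1 = 0 carry 1
  final carry 1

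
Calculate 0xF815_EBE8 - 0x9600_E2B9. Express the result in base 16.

0x6215092F

Subtract column by column in base 16:
  8-9 → F (borrow)
  E-B-1 → 2
  B-2 → 9
  E-E → 0
  5-0 → 5
  1-0 → 1
  8-6 → 2
  F-9 → 6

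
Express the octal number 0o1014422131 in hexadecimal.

Each octal digit is 3 bits: 1=001 0=000 1=001 4=100 4=100 2=010 2=010 1=001 3=011 1=001.
Group the bits into nibbles: 1000 0011 0010 0010 0100 0101 1001 → 8322459.

0x8322459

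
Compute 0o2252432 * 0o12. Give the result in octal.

0o27251404

Multiply each base-8 digit by 10, carrying:
  2×10 = 20 → write 4 carry 2
  3×10+2 = 32 → write 0 carry 4
  4×10+4 = 44 → write 4 carry 5
  2×10+5 = 25 → write 1 carry 3
  5×10+3 = 53 → write 5 carry 6
  2×10+6 = 26 → write 2 carry 3
  2×10+3 = 23 → write 7 carry 2
  remaining carry: 2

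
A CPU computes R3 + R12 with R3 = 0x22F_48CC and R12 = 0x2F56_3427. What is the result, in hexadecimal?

Add column by column in base 16, right to left:
  C+7 = 3 carry 1
  C+2+1 = F
  8+4 = C
  4+3 = 7
  F+6 = 5 carry 1
  2+5+1 = 8
  2+F = 1 carry 1
  0+2+1 = 3

0x31857CF3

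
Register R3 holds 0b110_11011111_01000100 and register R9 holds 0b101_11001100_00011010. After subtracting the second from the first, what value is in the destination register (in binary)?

0b10001001100101010

Subtract column by column in base 2:
  0-0 → 0
  0-1 → 1 (borrow)
  1-0-1 → 0
  0-1 → 1 (borrow)
  0-1-1 → 0 (borrow)
  0-0-1 → 1 (borrow)
  1-0-1 → 0
  0-0 → 0
  1-0 → 1
  1-0 → 1
  1-1 → 0
  1-1 → 0
  1-0 → 1
  0-0 → 0
  1-1 → 0
  1-1 → 0
  0-1 → 1 (borrow)
  1-0-1 → 0
  1-1 → 0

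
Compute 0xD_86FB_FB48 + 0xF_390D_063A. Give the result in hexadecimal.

0x1CC0090182

Add column by column in base 16, right to left:
  8+A = 2 carry 1
  4+3+1 = 8
  B+6 = 1 carry 1
  F+0+1 = 0 carry 1
  B+D+1 = 9 carry 1
  F+0+1 = 0 carry 1
  6+9+1 = 0 carry 1
  8+3+1 = C
  D+F = C carry 1
  final carry 1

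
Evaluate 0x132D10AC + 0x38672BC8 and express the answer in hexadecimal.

Add column by column in base 16, right to left:
  C+8 = 4 carry 1
  A+C+1 = 7 carry 1
  0+B+1 = C
  1+2 = 3
  D+7 = 4 carry 1
  2+6+1 = 9
  3+8 = B
  1+3 = 4

0x4B943C74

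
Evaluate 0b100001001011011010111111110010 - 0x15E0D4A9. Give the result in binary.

0x15E0D4A9 = 0b10101111000001101010010101001 in binary.
Subtract column by column in base 2:
  0-1 → 1 (borrow)
  1-0-1 → 0
  0-0 → 0
  0-1 → 1 (borrow)
  1-0-1 → 0
  1-1 → 0
  1-0 → 1
  1-1 → 0
  1-0 → 1
  1-0 → 1
  1-1 → 0
  1-0 → 1
  0-1 → 1 (borrow)
  1-0-1 → 0
  0-1 → 1 (borrow)
  1-1-1 → 1 (borrow)
  1-0-1 → 0
  0-0 → 0
  1-0 → 1
  1-0 → 1
  0-0 → 0
  1-1 → 0
  0-1 → 1 (borrow)
  0-1-1 → 0 (borrow)
  1-1-1 → 1 (borrow)
  0-0-1 → 1 (borrow)
  0-1-1 → 0 (borrow)
  0-0-1 → 1 (borrow)
  0-1-1 → 0 (borrow)
  1-0-1 → 0

0b1011010011001101101101001001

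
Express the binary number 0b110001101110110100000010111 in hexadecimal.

Group the bits into nibbles: 0110 0011 0111 0110 1000 0001 0111 → 6376817.

0x6376817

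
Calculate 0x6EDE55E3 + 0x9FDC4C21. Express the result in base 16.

Add column by column in base 16, right to left:
  3+1 = 4
  E+2 = 0 carry 1
  5+C+1 = 2 carry 1
  5+4+1 = A
  E+C = A carry 1
  D+D+1 = B carry 1
  E+F+1 = E carry 1
  6+9+1 = 0 carry 1
  final carry 1

0x10EBAA204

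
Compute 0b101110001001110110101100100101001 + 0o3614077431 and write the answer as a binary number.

0b110001111011010111101100001000010

0o3614077431 = 0b11110001100000111111100011001 in binary.
Add column by column in base 2, right to left:
  1+1 = 0 carry 1
  0+0+1 = 1
  0+0 = 0
  1+1 = 0 carry 1
  0+1+1 = 0 carry 1
  1+0+1 = 0 carry 1
  0+0+1 = 1
  0+0 = 0
  1+1 = 0 carry 1
  0+1+1 = 0 carry 1
  0+1+1 = 0 carry 1
  1+1+1 = 1 carry 1
  1+1+1 = 1 carry 1
  0+1+1 = 0 carry 1
  1+1+1 = 1 carry 1
  0+0+1 = 1
  1+0 = 1
  1+0 = 1
  0+0 = 0
  1+0 = 1
  1+1 = 0 carry 1
  1+1+1 = 1 carry 1
  0+0+1 = 1
  0+0 = 0
  1+0 = 1
  0+1 = 1
  0+1 = 1
  0+1 = 1
  1+1 = 0 carry 1
  1+0+1 = 0 carry 1
  1+0+1 = 0 carry 1
  0+0+1 = 1
  1+0 = 1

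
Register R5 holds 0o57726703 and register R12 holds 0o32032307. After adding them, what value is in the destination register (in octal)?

0o111761212

Add column by column in base 8, right to left:
  3+7 = 2 carry 1
  0+0+1 = 1
  7+3 = 2 carry 1
  6+2+1 = 1 carry 1
  2+3+1 = 6
  7+0 = 7
  7+2 = 1 carry 1
  5+3+1 = 1 carry 1
  final carry 1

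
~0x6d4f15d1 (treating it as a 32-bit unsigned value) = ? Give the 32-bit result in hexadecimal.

0x92b0ea2e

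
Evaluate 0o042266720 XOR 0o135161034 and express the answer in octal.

0o177307714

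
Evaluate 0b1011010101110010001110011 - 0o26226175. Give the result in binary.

0b1000100011011011111110110

0o26226175 = 0b10110010010110001111101 in binary.
Subtract column by column in base 2:
  1-1 → 0
  1-0 → 1
  0-1 → 1 (borrow)
  0-1-1 → 0 (borrow)
  1-1-1 → 1 (borrow)
  1-1-1 → 1 (borrow)
  1-1-1 → 1 (borrow)
  0-0-1 → 1 (borrow)
  0-0-1 → 1 (borrow)
  0-0-1 → 1 (borrow)
  1-1-1 → 1 (borrow)
  0-1-1 → 0 (borrow)
  0-0-1 → 1 (borrow)
  1-1-1 → 1 (borrow)
  1-0-1 → 0
  1-0 → 1
  0-1 → 1 (borrow)
  1-0-1 → 0
  0-0 → 0
  1-1 → 0
  0-1 → 1 (borrow)
  1-0-1 → 0
  1-1 → 0
  0-0 → 0
  1-0 → 1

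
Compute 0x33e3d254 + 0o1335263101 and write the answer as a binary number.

0x33e3d254 = 0b110011111000111101001001010100 in binary.
0o1335263101 = 0b1011011101010110011001000001 in binary.
Add column by column in base 2, right to left:
  0+1 = 1
  0+0 = 0
  1+0 = 1
  0+0 = 0
  1+0 = 1
  0+0 = 0
  1+1 = 0 carry 1
  0+0+1 = 1
  0+0 = 0
  1+1 = 0 carry 1
  0+1+1 = 0 carry 1
  0+0+1 = 1
  1+0 = 1
  0+1 = 1
  1+1 = 0 carry 1
  1+0+1 = 0 carry 1
  1+1+1 = 1 carry 1
  1+0+1 = 0 carry 1
  0+1+1 = 0 carry 1
  0+0+1 = 1
  0+1 = 1
  1+1 = 0 carry 1
  1+1+1 = 1 carry 1
  1+0+1 = 0 carry 1
  1+1+1 = 1 carry 1
  1+1+1 = 1 carry 1
  0+0+1 = 1
  0+1 = 1
  1+0 = 1
  1+0 = 1

0b111111010110010011100010010101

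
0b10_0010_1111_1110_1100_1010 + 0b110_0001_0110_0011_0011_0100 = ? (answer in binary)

0b100001000110000111111110

Add column by column in base 2, right to left:
  0+0 = 0
  1+0 = 1
  0+1 = 1
  1+0 = 1
  0+1 = 1
  0+1 = 1
  1+0 = 1
  1+0 = 1
  0+1 = 1
  1+1 = 0 carry 1
  1+0+1 = 0 carry 1
  1+0+1 = 0 carry 1
  1+0+1 = 0 carry 1
  1+1+1 = 1 carry 1
  1+1+1 = 1 carry 1
  1+0+1 = 0 carry 1
  0+1+1 = 0 carry 1
  1+0+1 = 0 carry 1
  0+0+1 = 1
  0+0 = 0
  0+0 = 0
  1+1 = 0 carry 1
  0+1+1 = 0 carry 1
  final carry 1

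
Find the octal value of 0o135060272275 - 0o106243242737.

Subtract column by column in base 8:
  5-7 → 6 (borrow)
  7-3-1 → 3
  2-7 → 3 (borrow)
  2-2-1 → 7 (borrow)
  7-4-1 → 2
  2-2 → 0
  0-3 → 5 (borrow)
  6-4-1 → 1
  0-2 → 6 (borrow)
  5-6-1 → 6 (borrow)
  3-0-1 → 2
  1-1 → 0

0o26615027336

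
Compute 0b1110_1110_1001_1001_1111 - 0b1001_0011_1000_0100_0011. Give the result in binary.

0b1011011000101011100

Subtract column by column in base 2:
  1-1 → 0
  1-1 → 0
  1-0 → 1
  1-0 → 1
  1-0 → 1
  0-0 → 0
  0-1 → 1 (borrow)
  1-0-1 → 0
  1-0 → 1
  0-0 → 0
  0-0 → 0
  1-1 → 0
  0-1 → 1 (borrow)
  1-1-1 → 1 (borrow)
  1-0-1 → 0
  1-0 → 1
  0-1 → 1 (borrow)
  1-0-1 → 0
  1-0 → 1
  1-1 → 0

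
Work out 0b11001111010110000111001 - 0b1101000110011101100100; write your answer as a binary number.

0b1100110100010011010101

Subtract column by column in base 2:
  1-0 → 1
  0-0 → 0
  0-1 → 1 (borrow)
  1-0-1 → 0
  1-0 → 1
  1-1 → 0
  0-1 → 1 (borrow)
  0-0-1 → 1 (borrow)
  0-1-1 → 0 (borrow)
  0-1-1 → 0 (borrow)
  1-1-1 → 1 (borrow)
  1-0-1 → 0
  0-0 → 0
  1-1 → 0
  0-1 → 1 (borrow)
  1-0-1 → 0
  1-0 → 1
  1-0 → 1
  1-1 → 0
  0-0 → 0
  0-1 → 1 (borrow)
  1-1-1 → 1 (borrow)
  1-0-1 → 0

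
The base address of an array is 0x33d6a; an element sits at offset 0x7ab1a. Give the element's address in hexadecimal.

Add column by column in base 16, right to left:
  a+a = 4 carry 1
  6+1+1 = 8
  d+b = 8 carry 1
  3+a+1 = e
  3+7 = a

0xae884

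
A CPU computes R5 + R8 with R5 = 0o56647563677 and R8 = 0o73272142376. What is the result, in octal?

Add column by column in base 8, right to left:
  7+6 = 5 carry 1
  7+7+1 = 7 carry 1
  6+3+1 = 2 carry 1
  3+2+1 = 6
  6+4 = 2 carry 1
  5+1+1 = 7
  7+2 = 1 carry 1
  4+7+1 = 4 carry 1
  6+2+1 = 1 carry 1
  6+3+1 = 2 carry 1
  5+7+1 = 5 carry 1
  final carry 1

0o152141726275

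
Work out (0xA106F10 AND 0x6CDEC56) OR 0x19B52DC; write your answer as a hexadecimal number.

0xA106F10 AND 0x6CDEC56 = 0x2006C10.
Then OR with 0x19B52DC.

0x39B7EDC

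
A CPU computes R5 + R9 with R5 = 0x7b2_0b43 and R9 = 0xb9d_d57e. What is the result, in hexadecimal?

0x134fe0c1

Add column by column in base 16, right to left:
  3+e = 1 carry 1
  4+7+1 = c
  b+5 = 0 carry 1
  0+d+1 = e
  2+d = f
  b+9 = 4 carry 1
  7+b+1 = 3 carry 1
  final carry 1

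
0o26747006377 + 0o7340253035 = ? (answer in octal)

Add column by column in base 8, right to left:
  7+5 = 4 carry 1
  7+3+1 = 3 carry 1
  3+0+1 = 4
  6+3 = 1 carry 1
  0+5+1 = 6
  0+2 = 2
  7+0 = 7
  4+4 = 0 carry 1
  7+3+1 = 3 carry 1
  6+7+1 = 6 carry 1
  2+0+1 = 3

0o36307261434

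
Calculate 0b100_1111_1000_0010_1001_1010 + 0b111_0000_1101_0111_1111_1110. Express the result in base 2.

Add column by column in base 2, right to left:
  0+0 = 0
  1+1 = 0 carry 1
  0+1+1 = 0 carry 1
  1+1+1 = 1 carry 1
  1+1+1 = 1 carry 1
  0+1+1 = 0 carry 1
  0+1+1 = 0 carry 1
  1+1+1 = 1 carry 1
  0+1+1 = 0 carry 1
  1+1+1 = 1 carry 1
  0+1+1 = 0 carry 1
  0+0+1 = 1
  0+1 = 1
  0+0 = 0
  0+1 = 1
  1+1 = 0 carry 1
  1+0+1 = 0 carry 1
  1+0+1 = 0 carry 1
  1+0+1 = 0 carry 1
  1+0+1 = 0 carry 1
  0+1+1 = 0 carry 1
  0+1+1 = 0 carry 1
  1+1+1 = 1 carry 1
  final carry 1

0b110000000101101010011000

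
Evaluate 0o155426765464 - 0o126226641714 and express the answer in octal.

0o27200123550

Subtract column by column in base 8:
  4-4 → 0
  6-1 → 5
  4-7 → 5 (borrow)
  5-1-1 → 3
  6-4 → 2
  7-6 → 1
  6-6 → 0
  2-2 → 0
  4-2 → 2
  5-6 → 7 (borrow)
  5-2-1 → 2
  1-1 → 0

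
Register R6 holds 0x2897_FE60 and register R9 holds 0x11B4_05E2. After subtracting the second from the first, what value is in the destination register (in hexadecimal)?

0x16E3F87E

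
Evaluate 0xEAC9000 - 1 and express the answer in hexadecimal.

0xEAC8FFF

The trailing 3 digits are 0, so subtracting 1 borrows through: they become F and the next digit up decrements.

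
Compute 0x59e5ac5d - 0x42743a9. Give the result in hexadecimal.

0x55be68b4

Subtract column by column in base 16:
  d-9 → 4
  5-a → b (borrow)
  c-3-1 → 8
  a-4 → 6
  5-7 → e (borrow)
  e-2-1 → b
  9-4 → 5
  5-0 → 5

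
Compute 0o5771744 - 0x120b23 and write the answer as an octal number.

0x120b23 = 0o4405443 in octal.
Subtract column by column in base 8:
  4-3 → 1
  4-4 → 0
  7-4 → 3
  1-5 → 4 (borrow)
  7-0-1 → 6
  7-4 → 3
  5-4 → 1

0o1364301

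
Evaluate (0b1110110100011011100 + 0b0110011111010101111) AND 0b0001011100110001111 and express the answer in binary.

0b1010000110001011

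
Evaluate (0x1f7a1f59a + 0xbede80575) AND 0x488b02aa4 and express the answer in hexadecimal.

0x480802a04

Add column by column in base 16, right to left:
  a+5 = f
  9+7 = 0 carry 1
  5+5+1 = b
  f+0 = f
  1+8 = 9
  a+e = 8 carry 1
  7+d+1 = 5 carry 1
  f+e+1 = e carry 1
  1+b+1 = d
Sum = 0xde589fb0f; now AND with 0x488b02aa4:
  d&4=4, e&8=8, 5&8=0, 8&b=8, 9&0=0, f&2=2, b&a=a, 0&a=0, f&4=4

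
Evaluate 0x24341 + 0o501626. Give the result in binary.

0x24341 = 0b100100001101000001 in binary.
0o501626 = 0b101000001110010110 in binary.
Add column by column in base 2, right to left:
  1+0 = 1
  0+1 = 1
  0+1 = 1
  0+0 = 0
  0+1 = 1
  0+0 = 0
  1+0 = 1
  0+1 = 1
  1+1 = 0 carry 1
  1+1+1 = 1 carry 1
  0+0+1 = 1
  0+0 = 0
  0+0 = 0
  0+0 = 0
  1+0 = 1
  0+1 = 1
  0+0 = 0
  1+1 = 0 carry 1
  final carry 1

0b1001100011011010111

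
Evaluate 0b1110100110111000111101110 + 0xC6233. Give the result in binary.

0b1110111111101010000100001

0xC6233 = 0b11000110001000110011 in binary.
Add column by column in base 2, right to left:
  0+1 = 1
  1+1 = 0 carry 1
  1+0+1 = 0 carry 1
  1+0+1 = 0 carry 1
  0+1+1 = 0 carry 1
  1+1+1 = 1 carry 1
  1+0+1 = 0 carry 1
  1+0+1 = 0 carry 1
  1+0+1 = 0 carry 1
  0+1+1 = 0 carry 1
  0+0+1 = 1
  0+0 = 0
  1+0 = 1
  1+1 = 0 carry 1
  1+1+1 = 1 carry 1
  0+0+1 = 1
  1+0 = 1
  1+0 = 1
  0+1 = 1
  0+1 = 1
  1+0 = 1
  0+0 = 0
  1+0 = 1
  1+0 = 1
  1+0 = 1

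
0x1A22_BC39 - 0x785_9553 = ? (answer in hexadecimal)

0x129D26E6

Subtract column by column in base 16:
  9-3 → 6
  3-5 → E (borrow)
  C-5-1 → 6
  B-9 → 2
  2-5 → D (borrow)
  2-8-1 → 9 (borrow)
  A-7-1 → 2
  1-0 → 1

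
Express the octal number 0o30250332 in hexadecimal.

Each octal digit is 3 bits: 3=011 0=000 2=010 5=101 0=000 3=011 3=011 2=010.
Group the bits into nibbles: 0110 0001 0101 0000 1101 1010 → 6150da.

0x6150da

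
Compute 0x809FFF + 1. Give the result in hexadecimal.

The trailing 3 digits are F (max in base 16), so adding 1 cascades: they roll to 0 and the next digit up increments.

0x80A000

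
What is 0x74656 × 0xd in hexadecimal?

0x5e925e

Multiply each base-16 digit by 13, carrying:
  6×13 = 78 → write e carry 4
  5×13+4 = 69 → write 5 carry 4
  6×13+4 = 82 → write 2 carry 5
  4×13+5 = 57 → write 9 carry 3
  7×13+3 = 94 → write e carry 5
  remaining carry: 5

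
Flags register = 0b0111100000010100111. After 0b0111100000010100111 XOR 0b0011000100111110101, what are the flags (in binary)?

0b0100100100101010010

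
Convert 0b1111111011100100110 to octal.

Group the bits in threes: 001 111 111 011 100 100 110 → 1773446.

0o1773446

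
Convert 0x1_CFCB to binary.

Expand each hex digit to 4 bits: 1=0001 C=1100 F=1111 C=1100 B=1011.

0b11100111111001011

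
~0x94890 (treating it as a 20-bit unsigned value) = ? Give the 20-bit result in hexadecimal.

0x6B76F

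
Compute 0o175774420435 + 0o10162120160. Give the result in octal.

Add column by column in base 8, right to left:
  5+0 = 5
  3+6 = 1 carry 1
  4+1+1 = 6
  0+0 = 0
  2+2 = 4
  4+1 = 5
  4+2 = 6
  7+6 = 5 carry 1
  7+1+1 = 1 carry 1
  5+0+1 = 6
  7+1 = 0 carry 1
  1+0+1 = 2

0o206156540615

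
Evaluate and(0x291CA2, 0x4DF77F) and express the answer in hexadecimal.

AND each hex digit independently (no carries):
  2&4=0, 9&D=9, 1&F=1, C&7=4, A&7=2, 2&F=2

0x091422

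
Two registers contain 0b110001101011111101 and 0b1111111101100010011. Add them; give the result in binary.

0b10110001011000010000

Add column by column in base 2, right to left:
  1+1 = 0 carry 1
  0+1+1 = 0 carry 1
  1+0+1 = 0 carry 1
  1+0+1 = 0 carry 1
  1+1+1 = 1 carry 1
  1+0+1 = 0 carry 1
  1+0+1 = 0 carry 1
  1+0+1 = 0 carry 1
  0+1+1 = 0 carry 1
  1+1+1 = 1 carry 1
  0+0+1 = 1
  1+1 = 0 carry 1
  1+1+1 = 1 carry 1
  0+1+1 = 0 carry 1
  0+1+1 = 0 carry 1
  0+1+1 = 0 carry 1
  1+1+1 = 1 carry 1
  1+1+1 = 1 carry 1
  0+1+1 = 0 carry 1
  final carry 1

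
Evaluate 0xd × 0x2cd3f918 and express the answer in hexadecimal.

Multiply each base-16 digit by 13, carrying:
  8×13 = 104 → write 8 carry 6
  1×13+6 = 19 → write 3 carry 1
  9×13+1 = 118 → write 6 carry 7
  f×13+7 = 202 → write a carry 12
  3×13+12 = 51 → write 3 carry 3
  d×13+3 = 172 → write c carry 10
  c×13+10 = 166 → write 6 carry 10
  2×13+10 = 36 → write 4 carry 2
  remaining carry: 2

0x246c3a638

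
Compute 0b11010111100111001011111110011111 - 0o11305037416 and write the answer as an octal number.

0o21442100221

0b11010111100111001011111110011111 = 0o32747137637 in octal.
Subtract column by column in base 8:
  7-6 → 1
  3-1 → 2
  6-4 → 2
  7-7 → 0
  3-3 → 0
  1-0 → 1
  7-5 → 2
  4-0 → 4
  7-3 → 4
  2-1 → 1
  3-1 → 2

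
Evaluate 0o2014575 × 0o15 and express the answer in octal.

Multiply each base-8 digit by 13, carrying:
  5×13 = 65 → write 1 carry 8
  7×13+8 = 99 → write 3 carry 12
  5×13+12 = 77 → write 5 carry 9
  4×13+9 = 61 → write 5 carry 7
  1×13+7 = 20 → write 4 carry 2
  0×13+2 = 2 → write 2
  2×13 = 26 → write 2 carry 3
  remaining carry: 3

0o32245531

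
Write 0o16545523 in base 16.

0x3ACB53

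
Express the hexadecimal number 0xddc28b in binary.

0b110111011100001010001011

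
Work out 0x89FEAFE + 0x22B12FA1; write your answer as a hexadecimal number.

0x2B511A9F

Add column by column in base 16, right to left:
  E+1 = F
  F+A = 9 carry 1
  A+F+1 = A carry 1
  E+2+1 = 1 carry 1
  F+1+1 = 1 carry 1
  9+B+1 = 5 carry 1
  8+2+1 = B
  0+2 = 2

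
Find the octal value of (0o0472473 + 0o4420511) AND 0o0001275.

Add column by column in base 8, right to left:
  3+1 = 4
  7+1 = 0 carry 1
  4+5+1 = 2 carry 1
  2+0+1 = 3
  7+2 = 1 carry 1
  4+4+1 = 1 carry 1
  0+4+1 = 5
Sum = 0o5113204; now AND with 0o0001275:
  5&0=0, 1&0=0, 1&0=0, 3&1=1, 2&2=2, 0&7=0, 4&5=4

0o1204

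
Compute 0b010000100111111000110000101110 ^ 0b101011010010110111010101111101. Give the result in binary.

0b111011110101001111100101010011

XOR bit by bit (1 where the bits differ):
  010000100111111000110000101110
^ 101011010010110111010101111101
= 111011110101001111100101010011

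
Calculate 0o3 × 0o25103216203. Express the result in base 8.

Multiply each base-8 digit by 3, carrying:
  3×3 = 9 → write 1 carry 1
  0×3+1 = 1 → write 1
  2×3 = 6 → write 6
  6×3 = 18 → write 2 carry 2
  1×3+2 = 5 → write 5
  2×3 = 6 → write 6
  3×3 = 9 → write 1 carry 1
  0×3+1 = 1 → write 1
  1×3 = 3 → write 3
  5×3 = 15 → write 7 carry 1
  2×3+1 = 7 → write 7

0o77311652611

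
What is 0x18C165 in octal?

0o6140545

Expand each hex digit to 4 bits: 1=0001 8=1000 C=1100 1=0001 6=0110 5=0101.
Group the bits in threes: 110 001 100 000 101 100 101 → 6140545.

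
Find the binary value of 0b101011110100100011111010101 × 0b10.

0b1010111101001000111110101010

Multiply each base-2 digit by 2, carrying:
  1×2 = 2 → write 0 carry 1
  0×2+1 = 1 → write 1
  1×2 = 2 → write 0 carry 1
  0×2+1 = 1 → write 1
  1×2 = 2 → write 0 carry 1
  0×2+1 = 1 → write 1
  1×2 = 2 → write 0 carry 1
  1×2+1 = 3 → write 1 carry 1
  1×2+1 = 3 → write 1 carry 1
  1×2+1 = 3 → write 1 carry 1
  1×2+1 = 3 → write 1 carry 1
  0×2+1 = 1 → write 1
  0×2 = 0 → write 0
  0×2 = 0 → write 0
  1×2 = 2 → write 0 carry 1
  0×2+1 = 1 → write 1
  0×2 = 0 → write 0
  1×2 = 2 → write 0 carry 1
  0×2+1 = 1 → write 1
  1×2 = 2 → write 0 carry 1
  1×2+1 = 3 → write 1 carry 1
  1×2+1 = 3 → write 1 carry 1
  1×2+1 = 3 → write 1 carry 1
  0×2+1 = 1 → write 1
  1×2 = 2 → write 0 carry 1
  0×2+1 = 1 → write 1
  1×2 = 2 → write 0 carry 1
  remaining carry: 1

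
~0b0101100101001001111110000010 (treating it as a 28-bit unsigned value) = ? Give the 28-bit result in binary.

0b1010011010110110000001111101

Invert each bit: 0101100101001001111110000010 → 1010011010110110000001111101.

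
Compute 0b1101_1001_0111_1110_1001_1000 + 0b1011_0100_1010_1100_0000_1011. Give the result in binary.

0b1100011100010101010100011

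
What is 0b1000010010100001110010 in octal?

Group the bits in threes: 001 000 010 010 100 001 110 010 → 10224162.

0o10224162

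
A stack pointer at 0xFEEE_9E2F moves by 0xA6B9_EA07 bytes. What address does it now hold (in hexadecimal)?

0x1A5A88836

Add column by column in base 16, right to left:
  F+7 = 6 carry 1
  2+0+1 = 3
  E+A = 8 carry 1
  9+E+1 = 8 carry 1
  E+9+1 = 8 carry 1
  E+B+1 = A carry 1
  E+6+1 = 5 carry 1
  F+A+1 = A carry 1
  final carry 1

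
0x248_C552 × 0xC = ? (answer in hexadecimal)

0x1B693FD8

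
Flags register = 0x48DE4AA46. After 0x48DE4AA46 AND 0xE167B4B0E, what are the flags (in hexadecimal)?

AND each hex digit independently (no carries):
  4&E=4, 8&1=0, D&6=4, E&7=6, 4&B=0, A&4=0, A&B=A, 4&0=0, 6&E=6

0x404600A06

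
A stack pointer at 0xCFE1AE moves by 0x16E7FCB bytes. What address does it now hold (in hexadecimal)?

Add column by column in base 16, right to left:
  E+B = 9 carry 1
  A+C+1 = 7 carry 1
  1+F+1 = 1 carry 1
  E+7+1 = 6 carry 1
  F+E+1 = E carry 1
  C+6+1 = 3 carry 1
  0+1+1 = 2

0x23E6179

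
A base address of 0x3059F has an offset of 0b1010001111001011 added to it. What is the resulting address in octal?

0o724552

0x3059F = 0o602637 in octal.
0b1010001111001011 = 0o121713 in octal.
Add column by column in base 8, right to left:
  7+3 = 2 carry 1
  3+1+1 = 5
  6+7 = 5 carry 1
  2+1+1 = 4
  0+2 = 2
  6+1 = 7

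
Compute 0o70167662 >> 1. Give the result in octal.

1 bits is not a whole number of base-8 digits; in binary: 111000001110111110110010 >> 1 = 11100000111011111011001.

0o34073731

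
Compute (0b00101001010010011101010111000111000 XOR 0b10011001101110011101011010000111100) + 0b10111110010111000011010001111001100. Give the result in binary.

0b101101111010011000011011110111010000

First 0b00101001010010011101010111000111000 XOR 0b10011001101110011101011010000111100 = 0b10110000111100000000001101000000100.
Add column by column in base 2, right to left:
  0+0 = 0
  0+0 = 0
  1+1 = 0 carry 1
  0+1+1 = 0 carry 1
  0+0+1 = 1
  0+0 = 0
  0+1 = 1
  0+1 = 1
  0+1 = 1
  1+1 = 0 carry 1
  0+0+1 = 1
  1+0 = 1
  1+0 = 1
  0+1 = 1
  0+0 = 0
  0+1 = 1
  0+1 = 1
  0+0 = 0
  0+0 = 0
  0+0 = 0
  0+0 = 0
  0+1 = 1
  0+1 = 1
  1+1 = 0 carry 1
  1+0+1 = 0 carry 1
  1+1+1 = 1 carry 1
  1+0+1 = 0 carry 1
  0+0+1 = 1
  0+1 = 1
  0+1 = 1
  0+1 = 1
  1+1 = 0 carry 1
  1+1+1 = 1 carry 1
  0+0+1 = 1
  1+1 = 0 carry 1
  final carry 1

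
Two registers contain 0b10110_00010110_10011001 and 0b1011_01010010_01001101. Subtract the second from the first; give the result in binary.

0b10101100010001001100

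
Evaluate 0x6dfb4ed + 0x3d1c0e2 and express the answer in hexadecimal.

Add column by column in base 16, right to left:
  d+2 = f
  e+e = c carry 1
  4+0+1 = 5
  b+c = 7 carry 1
  f+1+1 = 1 carry 1
  d+d+1 = b carry 1
  6+3+1 = a

0xab175cf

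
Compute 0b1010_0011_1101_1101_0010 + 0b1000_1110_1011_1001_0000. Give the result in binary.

Add column by column in base 2, right to left:
  0+0 = 0
  1+0 = 1
  0+0 = 0
  0+0 = 0
  1+1 = 0 carry 1
  0+0+1 = 1
  1+0 = 1
  1+1 = 0 carry 1
  1+1+1 = 1 carry 1
  0+1+1 = 0 carry 1
  1+0+1 = 0 carry 1
  1+1+1 = 1 carry 1
  1+0+1 = 0 carry 1
  1+1+1 = 1 carry 1
  0+1+1 = 0 carry 1
  0+1+1 = 0 carry 1
  0+0+1 = 1
  1+0 = 1
  0+0 = 0
  1+1 = 0 carry 1
  final carry 1

0b100110010100101100010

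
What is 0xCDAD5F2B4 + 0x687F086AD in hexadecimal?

0x1362C67961

Add column by column in base 16, right to left:
  4+D = 1 carry 1
  B+A+1 = 6 carry 1
  2+6+1 = 9
  F+8 = 7 carry 1
  5+0+1 = 6
  D+F = C carry 1
  A+7+1 = 2 carry 1
  D+8+1 = 6 carry 1
  C+6+1 = 3 carry 1
  final carry 1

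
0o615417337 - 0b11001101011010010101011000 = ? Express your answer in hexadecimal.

0o615417337 = 0x6361edf in hexadecimal.
0b11001101011010010101011000 = 0x335a558 in hexadecimal.
Subtract column by column in base 16:
  f-8 → 7
  d-5 → 8
  e-5 → 9
  1-a → 7 (borrow)
  6-5-1 → 0
  3-3 → 0
  6-3 → 3

0x3007987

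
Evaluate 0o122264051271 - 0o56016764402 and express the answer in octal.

Subtract column by column in base 8:
  1-2 → 7 (borrow)
  7-0-1 → 6
  2-4 → 6 (borrow)
  1-4-1 → 4 (borrow)
  5-6-1 → 6 (borrow)
  0-7-1 → 0 (borrow)
  4-6-1 → 5 (borrow)
  6-1-1 → 4
  2-0 → 2
  2-6 → 4 (borrow)
  2-5-1 → 4 (borrow)
  1-0-1 → 0

0o44245064667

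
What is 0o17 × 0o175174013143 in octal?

0o3526504247715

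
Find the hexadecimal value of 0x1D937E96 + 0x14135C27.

0x31A6DABD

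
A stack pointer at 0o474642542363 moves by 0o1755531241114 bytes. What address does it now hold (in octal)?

0o2452374003477

Add column by column in base 8, right to left:
  3+4 = 7
  6+1 = 7
  3+1 = 4
  2+1 = 3
  4+4 = 0 carry 1
  5+2+1 = 0 carry 1
  2+1+1 = 4
  4+3 = 7
  6+5 = 3 carry 1
  4+5+1 = 2 carry 1
  7+5+1 = 5 carry 1
  4+7+1 = 4 carry 1
  0+1+1 = 2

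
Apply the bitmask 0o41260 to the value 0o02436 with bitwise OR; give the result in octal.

0o43676

OR each oct digit independently (no carries):
  0|4=4, 2|1=3, 4|2=6, 3|6=7, 6|0=6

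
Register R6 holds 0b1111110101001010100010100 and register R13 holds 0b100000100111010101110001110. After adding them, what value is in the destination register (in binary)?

0b110000011100100000010100010

Add column by column in base 2, right to left:
  0+0 = 0
  0+1 = 1
  1+1 = 0 carry 1
  0+1+1 = 0 carry 1
  1+0+1 = 0 carry 1
  0+0+1 = 1
  0+0 = 0
  0+1 = 1
  1+1 = 0 carry 1
  0+1+1 = 0 carry 1
  1+0+1 = 0 carry 1
  0+1+1 = 0 carry 1
  1+0+1 = 0 carry 1
  0+1+1 = 0 carry 1
  0+0+1 = 1
  1+1 = 0 carry 1
  0+1+1 = 0 carry 1
  1+1+1 = 1 carry 1
  0+0+1 = 1
  1+0 = 1
  1+1 = 0 carry 1
  1+0+1 = 0 carry 1
  1+0+1 = 0 carry 1
  1+0+1 = 0 carry 1
  1+0+1 = 0 carry 1
  0+0+1 = 1
  0+1 = 1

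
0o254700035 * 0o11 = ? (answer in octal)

0o3023700405

Multiply each base-8 digit by 9, carrying:
  5×9 = 45 → write 5 carry 5
  3×9+5 = 32 → write 0 carry 4
  0×9+4 = 4 → write 4
  0×9 = 0 → write 0
  0×9 = 0 → write 0
  7×9 = 63 → write 7 carry 7
  4×9+7 = 43 → write 3 carry 5
  5×9+5 = 50 → write 2 carry 6
  2×9+6 = 24 → write 0 carry 3
  remaining carry: 3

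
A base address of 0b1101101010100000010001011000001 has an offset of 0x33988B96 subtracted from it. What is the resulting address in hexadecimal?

0b1101101010100000010001011000001 = 0x6D5022C1 in hexadecimal.
Subtract column by column in base 16:
  1-6 → B (borrow)
  C-9-1 → 2
  2-B → 7 (borrow)
  2-8-1 → 9 (borrow)
  0-8-1 → 7 (borrow)
  5-9-1 → B (borrow)
  D-3-1 → 9
  6-3 → 3

0x39B7972B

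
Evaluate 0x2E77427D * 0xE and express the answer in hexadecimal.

0x28A85A2D6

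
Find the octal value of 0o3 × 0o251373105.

0o774361317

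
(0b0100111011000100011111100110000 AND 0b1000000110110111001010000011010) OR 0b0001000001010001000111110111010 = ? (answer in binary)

0b1000011010101001111110111010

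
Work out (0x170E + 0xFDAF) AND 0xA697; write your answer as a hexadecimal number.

0x495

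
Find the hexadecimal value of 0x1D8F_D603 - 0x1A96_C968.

0x2F90C9B

Subtract column by column in base 16:
  3-8 → B (borrow)
  0-6-1 → 9 (borrow)
  6-9-1 → C (borrow)
  D-C-1 → 0
  F-6 → 9
  8-9 → F (borrow)
  D-A-1 → 2
  1-1 → 0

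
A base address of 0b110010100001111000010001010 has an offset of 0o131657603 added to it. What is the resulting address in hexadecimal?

0x7B8500D

0b110010100001111000010001010 = 0x650F08A in hexadecimal.
0o131657603 = 0x1675F83 in hexadecimal.
Add column by column in base 16, right to left:
  A+3 = D
  8+8 = 0 carry 1
  0+F+1 = 0 carry 1
  F+5+1 = 5 carry 1
  0+7+1 = 8
  5+6 = B
  6+1 = 7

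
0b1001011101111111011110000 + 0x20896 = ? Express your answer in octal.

0o114203606

0b1001011101111111011110000 = 0o113577360 in octal.
0x20896 = 0o404226 in octal.
Add column by column in base 8, right to left:
  0+6 = 6
  6+2 = 0 carry 1
  3+2+1 = 6
  7+4 = 3 carry 1
  7+0+1 = 0 carry 1
  5+4+1 = 2 carry 1
  3+0+1 = 4
  1+0 = 1
  1+0 = 1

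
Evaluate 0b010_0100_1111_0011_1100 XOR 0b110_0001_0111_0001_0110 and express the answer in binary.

0b1000101100000101010

XOR bit by bit (1 where the bits differ):
  0100100111100111100
^ 1100001011100010110
= 1000101100000101010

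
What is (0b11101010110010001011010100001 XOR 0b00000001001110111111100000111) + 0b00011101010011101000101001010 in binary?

First 0b11101010110010001011010100001 XOR 0b00000001001110111111100000111 = 0b11101011111100110100110100110.
Add column by column in base 2, right to left:
  0+0 = 0
  1+1 = 0 carry 1
  1+0+1 = 0 carry 1
  0+1+1 = 0 carry 1
  0+0+1 = 1
  1+0 = 1
  0+1 = 1
  1+0 = 1
  1+1 = 0 carry 1
  0+0+1 = 1
  0+0 = 0
  1+0 = 1
  0+1 = 1
  1+0 = 1
  1+1 = 0 carry 1
  0+1+1 = 0 carry 1
  0+1+1 = 0 carry 1
  1+0+1 = 0 carry 1
  1+0+1 = 0 carry 1
  1+1+1 = 1 carry 1
  1+0+1 = 0 carry 1
  1+1+1 = 1 carry 1
  1+0+1 = 0 carry 1
  0+1+1 = 0 carry 1
  1+1+1 = 1 carry 1
  0+1+1 = 0 carry 1
  1+0+1 = 0 carry 1
  1+0+1 = 0 carry 1
  1+0+1 = 0 carry 1
  final carry 1

0b100001001010000011101011110000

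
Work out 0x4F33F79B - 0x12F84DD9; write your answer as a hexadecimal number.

Subtract column by column in base 16:
  B-9 → 2
  9-D → C (borrow)
  7-D-1 → 9 (borrow)
  F-4-1 → A
  3-8 → B (borrow)
  3-F-1 → 3 (borrow)
  F-2-1 → C
  4-1 → 3

0x3C3BA9C2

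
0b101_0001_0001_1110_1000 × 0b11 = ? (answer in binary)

0b11110011010110111000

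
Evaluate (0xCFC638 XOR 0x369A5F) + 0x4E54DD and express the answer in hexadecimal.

First 0xCFC638 XOR 0x369A5F = 0xF95C67.
Add column by column in base 16, right to left:
  7+D = 4 carry 1
  6+D+1 = 4 carry 1
  C+4+1 = 1 carry 1
  5+5+1 = B
  9+E = 7 carry 1
  F+4+1 = 4 carry 1
  final carry 1

0x147B144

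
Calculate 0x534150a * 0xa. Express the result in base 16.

0x3408d264

Multiply each base-16 digit by 10, carrying:
  a×10 = 100 → write 4 carry 6
  0×10+6 = 6 → write 6
  5×10 = 50 → write 2 carry 3
  1×10+3 = 13 → write d
  4×10 = 40 → write 8 carry 2
  3×10+2 = 32 → write 0 carry 2
  5×10+2 = 52 → write 4 carry 3
  remaining carry: 3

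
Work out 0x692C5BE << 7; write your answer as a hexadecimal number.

0x34962DF00

7 bits is not a whole number of base-16 digits; in binary: 110100100101100010110111110 << 7 = 1101001001011000101101111100000000.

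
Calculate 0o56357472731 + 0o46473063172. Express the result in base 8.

Add column by column in base 8, right to left:
  1+2 = 3
  3+7 = 2 carry 1
  7+1+1 = 1 carry 1
  2+3+1 = 6
  7+6 = 5 carry 1
  4+0+1 = 5
  7+3 = 2 carry 1
  5+7+1 = 5 carry 1
  3+4+1 = 0 carry 1
  6+6+1 = 5 carry 1
  5+4+1 = 2 carry 1
  final carry 1

0o125052556123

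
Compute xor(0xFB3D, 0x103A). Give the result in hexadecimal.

XOR each hex digit independently (no carries):
  F^1=E, B^0=B, 3^3=0, D^A=7

0xEB07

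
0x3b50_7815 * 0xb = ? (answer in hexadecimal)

0x28c7528e7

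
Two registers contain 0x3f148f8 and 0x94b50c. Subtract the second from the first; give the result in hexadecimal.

0x35c93ec

Subtract column by column in base 16:
  8-c → c (borrow)
  f-0-1 → e
  8-5 → 3
  4-b → 9 (borrow)
  1-4-1 → c (borrow)
  f-9-1 → 5
  3-0 → 3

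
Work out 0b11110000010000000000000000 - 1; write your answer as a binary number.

The trailing 16 digits are 0, so subtracting 1 borrows through: they become 1 and the next digit up decrements.

0b11110000001111111111111111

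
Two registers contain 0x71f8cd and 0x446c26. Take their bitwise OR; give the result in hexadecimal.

OR each hex digit independently (no carries):
  7|4=7, 1|4=5, f|6=f, 8|c=c, c|2=e, d|6=f

0x75fcef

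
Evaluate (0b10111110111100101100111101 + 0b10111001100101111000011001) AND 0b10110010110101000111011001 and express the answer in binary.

Add column by column in base 2, right to left:
  1+1 = 0 carry 1
  0+0+1 = 1
  1+0 = 1
  1+1 = 0 carry 1
  1+1+1 = 1 carry 1
  1+0+1 = 0 carry 1
  0+0+1 = 1
  0+0 = 0
  1+0 = 1
  1+1 = 0 carry 1
  0+1+1 = 0 carry 1
  1+1+1 = 1 carry 1
  0+1+1 = 0 carry 1
  0+0+1 = 1
  1+1 = 0 carry 1
  1+0+1 = 0 carry 1
  1+0+1 = 0 carry 1
  1+1+1 = 1 carry 1
  0+1+1 = 0 carry 1
  1+0+1 = 0 carry 1
  1+0+1 = 0 carry 1
  1+1+1 = 1 carry 1
  1+1+1 = 1 carry 1
  1+1+1 = 1 carry 1
  0+0+1 = 1
  1+1 = 0 carry 1
  final carry 1
Sum = 0b101111000100010100101010110; now AND with 0b10110010110101000111011001:
  101111000100010100101010110
& 010110010110101000111011001
= 000110000100000000101010000

0b110000100000000101010000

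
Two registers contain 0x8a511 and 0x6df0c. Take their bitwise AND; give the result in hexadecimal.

AND each hex digit independently (no carries):
  8&6=0, a&d=8, 5&f=5, 1&0=0, 1&c=0

0x08500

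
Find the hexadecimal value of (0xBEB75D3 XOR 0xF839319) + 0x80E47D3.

First 0xBEB75D3 XOR 0xF839319 = 0x468E6CA.
Add column by column in base 16, right to left:
  A+3 = D
  C+D = 9 carry 1
  6+7+1 = E
  E+4 = 2 carry 1
  8+E+1 = 7 carry 1
  6+0+1 = 7
  4+8 = C

0xC772E9D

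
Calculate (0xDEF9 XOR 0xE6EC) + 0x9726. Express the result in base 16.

First 0xDEF9 XOR 0xE6EC = 0x3815.
Add column by column in base 16, right to left:
  5+6 = B
  1+2 = 3
  8+7 = F
  3+9 = C

0xCF3B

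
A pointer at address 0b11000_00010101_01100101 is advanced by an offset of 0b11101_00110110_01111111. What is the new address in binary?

0b1101010100101111100100

Add column by column in base 2, right to left:
  1+1 = 0 carry 1
  0+1+1 = 0 carry 1
  1+1+1 = 1 carry 1
  0+1+1 = 0 carry 1
  0+1+1 = 0 carry 1
  1+1+1 = 1 carry 1
  1+1+1 = 1 carry 1
  0+0+1 = 1
  1+0 = 1
  0+1 = 1
  1+1 = 0 carry 1
  0+0+1 = 1
  1+1 = 0 carry 1
  0+1+1 = 0 carry 1
  0+0+1 = 1
  0+0 = 0
  0+1 = 1
  0+0 = 0
  0+1 = 1
  1+1 = 0 carry 1
  1+1+1 = 1 carry 1
  final carry 1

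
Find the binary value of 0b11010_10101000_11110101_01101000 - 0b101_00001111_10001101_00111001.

0b10101100110010110100000101111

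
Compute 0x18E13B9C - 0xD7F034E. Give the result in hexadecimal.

0xB62384E

Subtract column by column in base 16:
  C-E → E (borrow)
  9-4-1 → 4
  B-3 → 8
  3-0 → 3
  1-F → 2 (borrow)
  E-7-1 → 6
  8-D → B (borrow)
  1-0-1 → 0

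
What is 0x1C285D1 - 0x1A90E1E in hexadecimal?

0x1977B3

Subtract column by column in base 16:
  1-E → 3 (borrow)
  D-1-1 → B
  5-E → 7 (borrow)
  8-0-1 → 7
  2-9 → 9 (borrow)
  C-A-1 → 1
  1-1 → 0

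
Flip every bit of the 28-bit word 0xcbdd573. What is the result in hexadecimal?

0x3422a8c

Each hex digit d becomes f−d:
  c→3, b→4, d→2, d→2, 5→a, 7→8, 3→c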